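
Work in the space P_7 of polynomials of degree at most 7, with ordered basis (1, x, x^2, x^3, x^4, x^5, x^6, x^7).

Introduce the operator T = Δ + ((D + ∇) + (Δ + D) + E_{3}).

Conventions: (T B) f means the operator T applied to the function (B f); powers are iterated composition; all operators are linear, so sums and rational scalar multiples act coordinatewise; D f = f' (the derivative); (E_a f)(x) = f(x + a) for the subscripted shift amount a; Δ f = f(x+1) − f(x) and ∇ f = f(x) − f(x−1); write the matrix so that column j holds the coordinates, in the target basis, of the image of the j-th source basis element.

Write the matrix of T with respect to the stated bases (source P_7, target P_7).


image of 1: 1
image of x: x + 8
image of x^2: x^2 + 16x + 10
image of x^3: x^3 + 24x^2 + 30x + 30
image of x^4: x^4 + 32x^3 + 60x^2 + 120x + 82
image of x^5: x^5 + 40x^4 + 100x^3 + 300x^2 + 410x + 246
image of x^6: x^6 + 48x^5 + 150x^4 + 600x^3 + 1230x^2 + 1476x + 730
image of x^7: x^7 + 56x^6 + 210x^5 + 1050x^4 + 2870x^3 + 5166x^2 + 5110x + 2190
each image's coordinates form column j of the matrix

the matrix is [[1, 8, 10, 30, 82, 246, 730, 2190]; [0, 1, 16, 30, 120, 410, 1476, 5110]; [0, 0, 1, 24, 60, 300, 1230, 5166]; [0, 0, 0, 1, 32, 100, 600, 2870]; [0, 0, 0, 0, 1, 40, 150, 1050]; [0, 0, 0, 0, 0, 1, 48, 210]; [0, 0, 0, 0, 0, 0, 1, 56]; [0, 0, 0, 0, 0, 0, 0, 1]] (rows listed top to bottom)


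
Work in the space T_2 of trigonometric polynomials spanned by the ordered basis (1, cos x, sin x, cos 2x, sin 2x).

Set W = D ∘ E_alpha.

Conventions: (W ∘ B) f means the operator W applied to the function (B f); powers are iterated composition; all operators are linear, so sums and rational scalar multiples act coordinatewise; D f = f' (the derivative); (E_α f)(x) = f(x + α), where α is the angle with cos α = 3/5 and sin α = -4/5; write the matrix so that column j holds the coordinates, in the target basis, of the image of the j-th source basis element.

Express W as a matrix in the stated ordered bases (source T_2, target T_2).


the matrix is [[0, 0, 0, 0, 0]; [0, 4/5, 3/5, 0, 0]; [0, -3/5, 4/5, 0, 0]; [0, 0, 0, 48/25, -14/25]; [0, 0, 0, 14/25, 48/25]] (rows listed top to bottom)

image of 1: 0
image of cos x: (4/5)cos x - (3/5)sin x
image of sin x: (3/5)cos x + (4/5)sin x
image of cos 2x: (48/25)cos 2x + (14/25)sin 2x
image of sin 2x: -(14/25)cos 2x + (48/25)sin 2x
each image's coordinates form column j of the matrix


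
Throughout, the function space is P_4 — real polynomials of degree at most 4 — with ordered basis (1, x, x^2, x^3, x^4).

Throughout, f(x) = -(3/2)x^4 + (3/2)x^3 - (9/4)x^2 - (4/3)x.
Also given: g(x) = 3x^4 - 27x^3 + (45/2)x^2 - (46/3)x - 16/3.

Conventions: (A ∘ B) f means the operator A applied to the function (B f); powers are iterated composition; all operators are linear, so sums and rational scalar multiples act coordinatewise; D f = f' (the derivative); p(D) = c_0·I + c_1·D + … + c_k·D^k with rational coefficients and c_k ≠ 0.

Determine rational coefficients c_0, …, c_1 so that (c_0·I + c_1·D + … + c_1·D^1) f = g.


D^0 f = -(3/2)x^4 + (3/2)x^3 - (9/4)x^2 - (4/3)x
D^1 f = -6x^3 + (9/2)x^2 - (9/2)x - 4/3
matching coefficients of g against c_0 f + c_1 Df + … from the top degree down determines the c_i
solution: c_0 = -2, c_1 = 4

p(D) = -2·I + 4·D, i.e. c_0 = -2, c_1 = 4


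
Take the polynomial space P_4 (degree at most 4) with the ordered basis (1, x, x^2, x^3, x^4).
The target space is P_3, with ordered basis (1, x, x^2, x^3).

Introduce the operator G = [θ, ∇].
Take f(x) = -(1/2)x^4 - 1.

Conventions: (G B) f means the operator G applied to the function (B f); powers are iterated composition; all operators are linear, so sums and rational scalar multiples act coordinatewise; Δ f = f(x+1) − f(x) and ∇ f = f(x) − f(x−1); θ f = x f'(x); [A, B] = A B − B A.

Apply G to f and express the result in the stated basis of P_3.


∇ f = -2x^3 + 3x^2 - 2x + 1/2
θ ∇ f = -6x^3 + 6x^2 - 2x
θ f = -2x^4
∇ θ f = -8x^3 + 12x^2 - 8x + 2
[θ, ∇] f = 2x^3 - 6x^2 + 6x - 2

the image equals g(x) = 2x^3 - 6x^2 + 6x - 2


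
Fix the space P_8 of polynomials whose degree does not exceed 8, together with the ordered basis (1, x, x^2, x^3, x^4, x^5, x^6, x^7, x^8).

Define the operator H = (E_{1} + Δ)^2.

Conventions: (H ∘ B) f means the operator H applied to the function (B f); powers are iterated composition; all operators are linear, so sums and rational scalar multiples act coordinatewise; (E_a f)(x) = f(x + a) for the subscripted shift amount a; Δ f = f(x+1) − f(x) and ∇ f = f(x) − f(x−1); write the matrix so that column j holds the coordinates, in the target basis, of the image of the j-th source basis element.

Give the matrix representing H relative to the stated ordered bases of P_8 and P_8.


image of 1: 1
image of x: x + 4
image of x^2: x^2 + 8x + 12
image of x^3: x^3 + 12x^2 + 36x + 28
image of x^4: x^4 + 16x^3 + 72x^2 + 112x + 60
image of x^5: x^5 + 20x^4 + 120x^3 + 280x^2 + 300x + 124
image of x^6: x^6 + 24x^5 + 180x^4 + 560x^3 + 900x^2 + 744x + 252
image of x^7: x^7 + 28x^6 + 252x^5 + 980x^4 + 2100x^3 + 2604x^2 + 1764x + 508
image of x^8: x^8 + 32x^7 + 336x^6 + 1568x^5 + 4200x^4 + 6944x^3 + 7056x^2 + 4064x + 1020
each image's coordinates form column j of the matrix

the matrix is [[1, 4, 12, 28, 60, 124, 252, 508, 1020]; [0, 1, 8, 36, 112, 300, 744, 1764, 4064]; [0, 0, 1, 12, 72, 280, 900, 2604, 7056]; [0, 0, 0, 1, 16, 120, 560, 2100, 6944]; [0, 0, 0, 0, 1, 20, 180, 980, 4200]; [0, 0, 0, 0, 0, 1, 24, 252, 1568]; [0, 0, 0, 0, 0, 0, 1, 28, 336]; [0, 0, 0, 0, 0, 0, 0, 1, 32]; [0, 0, 0, 0, 0, 0, 0, 0, 1]] (rows listed top to bottom)


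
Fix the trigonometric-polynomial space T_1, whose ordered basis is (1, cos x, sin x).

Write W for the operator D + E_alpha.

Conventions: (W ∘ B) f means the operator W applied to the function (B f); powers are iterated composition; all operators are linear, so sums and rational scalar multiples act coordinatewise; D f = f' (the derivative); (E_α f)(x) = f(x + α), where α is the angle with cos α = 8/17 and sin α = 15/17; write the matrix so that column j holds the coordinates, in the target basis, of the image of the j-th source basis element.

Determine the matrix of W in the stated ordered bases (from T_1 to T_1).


image of 1: 1
image of cos x: (8/17)cos x - (32/17)sin x
image of sin x: (32/17)cos x + (8/17)sin x
each image's coordinates form column j of the matrix

the matrix is [[1, 0, 0]; [0, 8/17, 32/17]; [0, -32/17, 8/17]] (rows listed top to bottom)


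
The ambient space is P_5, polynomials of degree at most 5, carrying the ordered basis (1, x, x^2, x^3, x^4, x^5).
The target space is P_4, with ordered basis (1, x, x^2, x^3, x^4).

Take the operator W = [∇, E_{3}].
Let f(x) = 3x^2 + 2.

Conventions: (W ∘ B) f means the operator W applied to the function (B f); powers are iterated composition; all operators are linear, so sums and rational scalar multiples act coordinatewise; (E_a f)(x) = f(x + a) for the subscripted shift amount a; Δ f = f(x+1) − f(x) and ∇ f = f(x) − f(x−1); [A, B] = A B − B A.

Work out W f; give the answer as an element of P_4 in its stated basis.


g(x) = 0

E_{3} f = 3x^2 + 18x + 29
∇ E_{3} f = 6x + 15
∇ f = 6x - 3
E_{3} ∇ f = 6x + 15
[∇, E_{3}] f = 0


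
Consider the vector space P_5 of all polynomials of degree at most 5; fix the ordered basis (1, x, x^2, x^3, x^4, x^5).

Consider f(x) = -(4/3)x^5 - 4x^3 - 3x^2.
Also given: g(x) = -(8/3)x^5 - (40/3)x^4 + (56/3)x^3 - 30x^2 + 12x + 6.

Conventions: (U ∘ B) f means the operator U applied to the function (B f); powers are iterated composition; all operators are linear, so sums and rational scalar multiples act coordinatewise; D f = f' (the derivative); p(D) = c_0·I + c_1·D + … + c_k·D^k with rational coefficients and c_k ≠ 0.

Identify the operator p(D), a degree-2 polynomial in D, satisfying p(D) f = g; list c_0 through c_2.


D^0 f = -(4/3)x^5 - 4x^3 - 3x^2
D^1 f = -(20/3)x^4 - 12x^2 - 6x
D^2 f = -(80/3)x^3 - 24x - 6
matching coefficients of g against c_0 f + c_1 Df + … from the top degree down determines the c_i
solution: c_0 = 2, c_1 = 2, c_2 = -1

c_0 = 2, c_1 = 2, c_2 = -1


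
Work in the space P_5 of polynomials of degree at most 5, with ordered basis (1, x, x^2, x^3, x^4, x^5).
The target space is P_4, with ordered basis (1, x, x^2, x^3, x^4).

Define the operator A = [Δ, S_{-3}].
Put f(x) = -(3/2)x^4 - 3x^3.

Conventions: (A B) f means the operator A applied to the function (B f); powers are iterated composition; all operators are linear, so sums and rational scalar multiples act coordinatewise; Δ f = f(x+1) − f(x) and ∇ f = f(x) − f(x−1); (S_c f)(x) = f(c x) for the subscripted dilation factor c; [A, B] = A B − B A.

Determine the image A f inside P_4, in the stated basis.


S_{-3} f = -(243/2)x^4 + 81x^3
Δ S_{-3} f = -486x^3 - 486x^2 - 243x - 81/2
Δ f = -6x^3 - 18x^2 - 15x - 9/2
S_{-3} Δ f = 162x^3 - 162x^2 + 45x - 9/2
[Δ, S_{-3}] f = -648x^3 - 324x^2 - 288x - 36

the image equals g(x) = -648x^3 - 324x^2 - 288x - 36


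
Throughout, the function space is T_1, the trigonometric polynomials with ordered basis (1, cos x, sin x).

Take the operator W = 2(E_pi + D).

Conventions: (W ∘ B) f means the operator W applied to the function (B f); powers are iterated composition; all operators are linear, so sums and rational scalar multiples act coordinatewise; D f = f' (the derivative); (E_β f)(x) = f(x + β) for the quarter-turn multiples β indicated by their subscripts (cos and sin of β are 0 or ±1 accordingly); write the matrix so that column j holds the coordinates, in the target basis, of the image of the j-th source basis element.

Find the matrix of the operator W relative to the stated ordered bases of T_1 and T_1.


image of 1: 2
image of cos x: -2cos x - 2sin x
image of sin x: 2cos x - 2sin x
each image's coordinates form column j of the matrix

the matrix is [[2, 0, 0]; [0, -2, 2]; [0, -2, -2]] (rows listed top to bottom)


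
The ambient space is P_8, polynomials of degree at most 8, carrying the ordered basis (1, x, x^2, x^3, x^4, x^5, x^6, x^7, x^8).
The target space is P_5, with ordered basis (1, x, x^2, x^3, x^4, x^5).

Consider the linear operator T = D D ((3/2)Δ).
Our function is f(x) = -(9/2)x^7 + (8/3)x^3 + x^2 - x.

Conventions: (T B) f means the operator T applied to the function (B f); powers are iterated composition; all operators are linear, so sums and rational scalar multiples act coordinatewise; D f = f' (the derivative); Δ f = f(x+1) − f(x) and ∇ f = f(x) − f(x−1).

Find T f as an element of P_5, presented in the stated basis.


the result is g(x) = -(2835/2)x^4 - 2835x^3 - 2835x^2 - (2835/2)x - 519/2

Δ f = -(63/2)x^6 - (189/2)x^5 - (315/2)x^4 - (315/2)x^3 - (173/2)x^2 - (43/2)x - 11/6
((3/2)Δ) f = -(189/4)x^6 - (567/4)x^5 - (945/4)x^4 - (945/4)x^3 - (519/4)x^2 - (129/4)x - 11/4
D ((3/2)Δ) f = -(567/2)x^5 - (2835/4)x^4 - 945x^3 - (2835/4)x^2 - (519/2)x - 129/4
D D ((3/2)Δ) f = -(2835/2)x^4 - 2835x^3 - 2835x^2 - (2835/2)x - 519/2


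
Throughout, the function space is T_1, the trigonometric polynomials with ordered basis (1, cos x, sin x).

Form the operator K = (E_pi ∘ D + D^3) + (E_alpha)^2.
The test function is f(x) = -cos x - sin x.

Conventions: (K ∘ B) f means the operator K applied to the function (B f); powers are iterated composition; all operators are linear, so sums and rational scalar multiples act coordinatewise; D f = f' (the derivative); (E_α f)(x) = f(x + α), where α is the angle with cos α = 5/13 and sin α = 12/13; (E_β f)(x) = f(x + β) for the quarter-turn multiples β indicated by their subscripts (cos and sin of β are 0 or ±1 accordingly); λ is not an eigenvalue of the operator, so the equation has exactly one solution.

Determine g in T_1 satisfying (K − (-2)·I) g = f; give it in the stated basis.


write g with unknown coordinates in the stated basis and equate coefficients in (K − (-2)·I) g = f
solving from the highest basis element down gives g = -(437/565)cos x - (1/565)sin x
check: K g = (309/565)cos x - (563/565)sin x
so K g − (-2)·g = -cos x - sin x = f ✓

the result is g(x) = -(437/565)cos x - (1/565)sin x


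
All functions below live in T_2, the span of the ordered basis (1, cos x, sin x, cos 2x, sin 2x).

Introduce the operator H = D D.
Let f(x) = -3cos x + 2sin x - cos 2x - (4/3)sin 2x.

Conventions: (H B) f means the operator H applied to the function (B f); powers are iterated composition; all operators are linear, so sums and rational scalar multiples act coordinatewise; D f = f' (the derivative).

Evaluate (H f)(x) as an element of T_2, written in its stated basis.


the result is g(x) = 3cos x - 2sin x + 4cos 2x + (16/3)sin 2x

D f = 2cos x + 3sin x - (8/3)cos 2x + 2sin 2x
D D f = 3cos x - 2sin x + 4cos 2x + (16/3)sin 2x


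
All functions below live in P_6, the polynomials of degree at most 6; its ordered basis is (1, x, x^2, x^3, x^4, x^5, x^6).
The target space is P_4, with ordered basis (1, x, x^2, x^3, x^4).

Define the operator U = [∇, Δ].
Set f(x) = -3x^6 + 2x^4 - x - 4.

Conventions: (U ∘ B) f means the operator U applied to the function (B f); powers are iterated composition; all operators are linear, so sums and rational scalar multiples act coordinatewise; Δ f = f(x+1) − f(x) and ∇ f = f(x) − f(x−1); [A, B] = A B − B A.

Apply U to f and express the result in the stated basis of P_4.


Δ f = -18x^5 - 45x^4 - 52x^3 - 33x^2 - 10x - 2
∇ Δ f = -90x^4 - 66x^2 - 2
∇ f = -18x^5 + 45x^4 - 52x^3 + 33x^2 - 10x
Δ ∇ f = -90x^4 - 66x^2 - 2
[∇, Δ] f = 0

the image equals g(x) = 0


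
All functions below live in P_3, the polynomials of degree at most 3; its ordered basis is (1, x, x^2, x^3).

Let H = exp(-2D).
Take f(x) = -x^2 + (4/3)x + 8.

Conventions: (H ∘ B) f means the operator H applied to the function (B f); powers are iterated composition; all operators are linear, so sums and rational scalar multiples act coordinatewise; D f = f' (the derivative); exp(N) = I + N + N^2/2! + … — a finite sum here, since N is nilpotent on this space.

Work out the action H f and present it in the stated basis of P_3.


the result is g(x) = -x^2 + (16/3)x + 4/3

order-1 term: 4x - 8/3
order-2 term: -4
the series for exp(-2D) f terminates at order 2
exp(-2D) f = -x^2 + (16/3)x + 4/3


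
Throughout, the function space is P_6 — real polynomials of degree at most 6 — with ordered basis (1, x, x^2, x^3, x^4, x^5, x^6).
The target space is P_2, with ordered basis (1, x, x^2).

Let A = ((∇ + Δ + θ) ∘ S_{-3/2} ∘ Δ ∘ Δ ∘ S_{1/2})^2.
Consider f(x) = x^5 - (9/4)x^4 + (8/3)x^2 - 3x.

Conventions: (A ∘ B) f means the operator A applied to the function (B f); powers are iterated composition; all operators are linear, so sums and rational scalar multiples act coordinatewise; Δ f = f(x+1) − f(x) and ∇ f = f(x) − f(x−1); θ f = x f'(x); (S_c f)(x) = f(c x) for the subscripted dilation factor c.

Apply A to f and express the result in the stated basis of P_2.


S_{1/2} f = (1/32)x^5 - (9/64)x^4 + (2/3)x^2 - (3/2)x
Δ S_{1/2} f = (5/32)x^4 - (1/4)x^3 - (17/32)x^2 + (89/96)x - 181/192
Δ Δ S_{1/2} f = (5/8)x^3 + (3/16)x^2 - (19/16)x + 29/96
S_{-3/2} Δ Δ S_{1/2} f = -(135/64)x^3 + (27/64)x^2 + (57/32)x + 29/96
∇ (S_{-3/2} ∘ Δ ∘ Δ) S_{1/2} f = -(405/64)x^2 + (459/64)x - 3/4
Δ (S_{-3/2} ∘ Δ ∘ Δ) S_{1/2} f = -(405/64)x^2 - (351/64)x + 3/32
θ (S_{-3/2} ∘ Δ ∘ Δ) S_{1/2} f = -(405/64)x^3 + (27/32)x^2 + (57/32)x
(∇ + Δ + θ) (S_{-3/2} ∘ Δ ∘ Δ) S_{1/2} f = -(405/64)x^3 - (189/16)x^2 + (111/32)x - 21/32
S_{1/2} ((∇ + Δ + θ) ∘ S_{-3/2} ∘ Δ ∘ Δ ∘ S_{1/2}) f = -(405/512)x^3 - (189/64)x^2 + (111/64)x - 21/32
Δ S_{1/2} ((∇ + Δ + θ) ∘ S_{-3/2} ∘ Δ ∘ Δ ∘ S_{1/2}) f = -(1215/512)x^2 - (4239/512)x - 1029/512
Δ Δ S_{1/2} ((∇ + Δ + θ) ∘ S_{-3/2} ∘ Δ ∘ Δ ∘ S_{1/2}) f = -(1215/256)x - 2727/256
S_{-3/2} Δ Δ S_{1/2} ((∇ + Δ + θ) ∘ S_{-3/2} ∘ Δ ∘ Δ ∘ S_{1/2}) f = (3645/512)x - 2727/256
∇ (S_{-3/2} ∘ Δ ∘ Δ) S_{1/2} ((∇ + Δ + θ) ∘ S_{-3/2} ∘ Δ ∘ Δ ∘ S_{1/2}) f = 3645/512
Δ (S_{-3/2} ∘ Δ ∘ Δ) S_{1/2} ((∇ + Δ + θ) ∘ S_{-3/2} ∘ Δ ∘ Δ ∘ S_{1/2}) f = 3645/512
θ (S_{-3/2} ∘ Δ ∘ Δ) S_{1/2} ((∇ + Δ + θ) ∘ S_{-3/2} ∘ Δ ∘ Δ ∘ S_{1/2}) f = (3645/512)x
(∇ + Δ + θ) (S_{-3/2} ∘ Δ ∘ Δ) S_{1/2} ((∇ + Δ + θ) ∘ S_{-3/2} ∘ Δ ∘ Δ ∘ S_{1/2}) f = (3645/512)x + 3645/256

the result is g(x) = (3645/512)x + 3645/256


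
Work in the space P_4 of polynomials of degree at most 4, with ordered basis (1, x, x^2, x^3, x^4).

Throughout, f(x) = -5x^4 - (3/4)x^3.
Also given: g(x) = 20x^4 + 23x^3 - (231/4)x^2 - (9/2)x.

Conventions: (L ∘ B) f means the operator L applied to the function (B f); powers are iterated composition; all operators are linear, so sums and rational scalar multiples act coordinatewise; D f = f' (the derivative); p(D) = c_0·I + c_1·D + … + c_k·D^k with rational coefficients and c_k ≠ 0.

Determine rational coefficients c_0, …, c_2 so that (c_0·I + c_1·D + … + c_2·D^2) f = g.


D^0 f = -5x^4 - (3/4)x^3
D^1 f = -20x^3 - (9/4)x^2
D^2 f = -60x^2 - (9/2)x
matching coefficients of g against c_0 f + c_1 Df + … from the top degree down determines the c_i
solution: c_0 = -4, c_1 = -1, c_2 = 1

p(D) = -4·I − D + D^2, i.e. c_0 = -4, c_1 = -1, c_2 = 1


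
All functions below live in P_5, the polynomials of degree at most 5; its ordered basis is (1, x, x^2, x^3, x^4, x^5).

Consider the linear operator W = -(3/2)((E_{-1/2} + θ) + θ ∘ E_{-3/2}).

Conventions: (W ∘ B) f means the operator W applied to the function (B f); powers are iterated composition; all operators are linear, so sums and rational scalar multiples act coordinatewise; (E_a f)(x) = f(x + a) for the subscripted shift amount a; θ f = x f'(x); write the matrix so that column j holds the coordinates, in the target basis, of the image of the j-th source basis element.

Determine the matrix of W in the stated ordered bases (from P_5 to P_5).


image of 1: -3/2
image of x: -(9/2)x + 3/4
image of x^2: -(15/2)x^2 + 6x - 3/8
image of x^3: -(21/2)x^3 + (63/4)x^2 - (45/4)x + 3/16
image of x^4: -(27/2)x^4 + 30x^3 - (171/4)x^2 + 21x - 3/32
image of x^5: -(33/2)x^5 + (195/4)x^4 - 105x^3 + (825/8)x^2 - (615/16)x + 3/64
each image's coordinates form column j of the matrix

the matrix is [[-3/2, 3/4, -3/8, 3/16, -3/32, 3/64]; [0, -9/2, 6, -45/4, 21, -615/16]; [0, 0, -15/2, 63/4, -171/4, 825/8]; [0, 0, 0, -21/2, 30, -105]; [0, 0, 0, 0, -27/2, 195/4]; [0, 0, 0, 0, 0, -33/2]] (rows listed top to bottom)


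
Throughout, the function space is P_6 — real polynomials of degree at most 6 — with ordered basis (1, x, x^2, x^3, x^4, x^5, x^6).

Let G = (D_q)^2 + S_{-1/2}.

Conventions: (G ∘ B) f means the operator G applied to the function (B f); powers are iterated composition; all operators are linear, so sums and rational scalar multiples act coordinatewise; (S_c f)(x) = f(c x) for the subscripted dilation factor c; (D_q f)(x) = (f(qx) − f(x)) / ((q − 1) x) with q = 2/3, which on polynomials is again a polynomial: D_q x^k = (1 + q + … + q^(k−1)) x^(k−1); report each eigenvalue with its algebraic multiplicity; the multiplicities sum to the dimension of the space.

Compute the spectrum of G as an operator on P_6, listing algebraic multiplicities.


image of 1: 1
image of x: -(1/2)x
image of x^2: (1/4)x^2 + 5/3
image of x^3: -(1/8)x^3 + (95/27)x
image of x^4: (1/16)x^4 + (1235/243)x^2
image of x^5: -(1/32)x^5 + (13715/2187)x^3
image of x^6: (1/64)x^6 + (140315/19683)x^4
the matrix is upper triangular; its diagonal is (1, -1/2, 1/4, -1/8, 1/16, -1/32, 1/64)
for a triangular matrix the eigenvalues are the diagonal entries, with algebraic multiplicity their repetition count

λ = -1/2 (multiplicity 1), λ = -1/8 (multiplicity 1), λ = -1/32 (multiplicity 1), λ = 1/64 (multiplicity 1), λ = 1/16 (multiplicity 1), λ = 1/4 (multiplicity 1), λ = 1 (multiplicity 1)


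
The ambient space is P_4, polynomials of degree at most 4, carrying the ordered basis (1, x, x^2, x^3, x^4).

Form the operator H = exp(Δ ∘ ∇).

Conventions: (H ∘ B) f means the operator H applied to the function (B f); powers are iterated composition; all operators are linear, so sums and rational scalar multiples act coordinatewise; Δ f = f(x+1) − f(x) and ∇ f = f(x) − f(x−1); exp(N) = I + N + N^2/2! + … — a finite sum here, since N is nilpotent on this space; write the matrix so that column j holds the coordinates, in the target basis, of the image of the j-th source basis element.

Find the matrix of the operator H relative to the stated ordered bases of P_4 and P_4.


image of 1: 1
image of x: x
image of x^2: x^2 + 2
image of x^3: x^3 + 6x
image of x^4: x^4 + 12x^2 + 14
each image's coordinates form column j of the matrix

the matrix is [[1, 0, 2, 0, 14]; [0, 1, 0, 6, 0]; [0, 0, 1, 0, 12]; [0, 0, 0, 1, 0]; [0, 0, 0, 0, 1]] (rows listed top to bottom)


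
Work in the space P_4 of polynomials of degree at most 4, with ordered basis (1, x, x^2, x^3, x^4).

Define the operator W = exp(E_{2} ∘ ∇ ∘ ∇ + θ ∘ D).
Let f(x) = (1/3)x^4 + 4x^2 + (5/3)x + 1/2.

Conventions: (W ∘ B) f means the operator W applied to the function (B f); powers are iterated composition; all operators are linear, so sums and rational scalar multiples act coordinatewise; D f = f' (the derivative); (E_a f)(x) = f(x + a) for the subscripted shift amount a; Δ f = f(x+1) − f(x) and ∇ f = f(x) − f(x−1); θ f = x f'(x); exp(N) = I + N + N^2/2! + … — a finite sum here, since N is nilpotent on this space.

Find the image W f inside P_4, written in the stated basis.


order-1 term: 4x^3 + 4x^2 + 16x + 38/3
order-2 term: 12x^2 + 16x + 16
order-3 term: 8x + 8
the series for exp(E_{2} ∘ ∇ ∘ ∇ + θ ∘ D) f terminates at order 3
exp(E_{2} ∘ ∇ ∘ ∇ + θ ∘ D) f = (1/3)x^4 + 4x^3 + 20x^2 + (125/3)x + 223/6

the result is g(x) = (1/3)x^4 + 4x^3 + 20x^2 + (125/3)x + 223/6


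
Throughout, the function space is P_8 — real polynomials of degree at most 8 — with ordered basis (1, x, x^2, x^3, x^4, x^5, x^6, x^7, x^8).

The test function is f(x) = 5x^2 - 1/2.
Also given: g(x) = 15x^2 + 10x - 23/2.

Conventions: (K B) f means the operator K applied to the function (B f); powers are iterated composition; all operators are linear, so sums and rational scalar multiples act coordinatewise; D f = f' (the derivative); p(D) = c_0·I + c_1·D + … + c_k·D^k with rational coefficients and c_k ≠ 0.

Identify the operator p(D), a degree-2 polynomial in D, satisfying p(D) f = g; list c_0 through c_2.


D^0 f = 5x^2 - 1/2
D^1 f = 10x
D^2 f = 10
matching coefficients of g against c_0 f + c_1 Df + … from the top degree down determines the c_i
solution: c_0 = 3, c_1 = 1, c_2 = -1

p(D) = 3·I + D − D^2, i.e. c_0 = 3, c_1 = 1, c_2 = -1


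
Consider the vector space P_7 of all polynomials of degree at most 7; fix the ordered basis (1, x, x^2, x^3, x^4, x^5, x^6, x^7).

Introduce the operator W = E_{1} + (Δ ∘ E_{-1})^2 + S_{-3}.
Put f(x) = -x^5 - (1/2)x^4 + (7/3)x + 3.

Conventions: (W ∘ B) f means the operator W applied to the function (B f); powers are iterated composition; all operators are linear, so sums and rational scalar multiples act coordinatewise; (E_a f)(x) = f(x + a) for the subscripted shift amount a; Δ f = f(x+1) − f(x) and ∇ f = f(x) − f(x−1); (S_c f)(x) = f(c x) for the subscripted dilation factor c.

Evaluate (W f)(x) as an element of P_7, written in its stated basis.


g(x) = 242x^5 - 46x^4 - 32x^3 + 41x^2 - (209/3)x + 179/6

E_{1} f = -x^5 - (11/2)x^4 - 12x^3 - 13x^2 - (14/3)x + 23/6
E_{-1} f = -x^5 + (9/2)x^4 - 8x^3 + 7x^2 - (2/3)x + 7/6
Δ E_{-1} f = -5x^4 + 8x^3 - 7x^2 + 3x + 11/6
E_{-1} (Δ ∘ E_{-1}) f = -5x^4 + 28x^3 - 61x^2 + 61x - 127/6
Δ E_{-1} (Δ ∘ E_{-1}) f = -20x^3 + 54x^2 - 58x + 23
S_{-3} f = 243x^5 - (81/2)x^4 - 7x + 3
(E_{1} + (Δ ∘ E_{-1})^2 + S_{-3}) f = 242x^5 - 46x^4 - 32x^3 + 41x^2 - (209/3)x + 179/6


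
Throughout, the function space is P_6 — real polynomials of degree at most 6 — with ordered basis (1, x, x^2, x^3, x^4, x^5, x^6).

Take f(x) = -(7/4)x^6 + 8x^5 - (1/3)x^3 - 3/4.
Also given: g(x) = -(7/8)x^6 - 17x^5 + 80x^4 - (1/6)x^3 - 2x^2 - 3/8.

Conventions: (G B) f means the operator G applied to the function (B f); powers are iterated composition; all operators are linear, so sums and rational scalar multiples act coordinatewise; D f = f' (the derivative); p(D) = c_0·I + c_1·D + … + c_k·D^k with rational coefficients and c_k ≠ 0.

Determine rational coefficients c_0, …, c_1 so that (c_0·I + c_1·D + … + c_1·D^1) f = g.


c_0 = 1/2, c_1 = 2

D^0 f = -(7/4)x^6 + 8x^5 - (1/3)x^3 - 3/4
D^1 f = -(21/2)x^5 + 40x^4 - x^2
matching coefficients of g against c_0 f + c_1 Df + … from the top degree down determines the c_i
solution: c_0 = 1/2, c_1 = 2


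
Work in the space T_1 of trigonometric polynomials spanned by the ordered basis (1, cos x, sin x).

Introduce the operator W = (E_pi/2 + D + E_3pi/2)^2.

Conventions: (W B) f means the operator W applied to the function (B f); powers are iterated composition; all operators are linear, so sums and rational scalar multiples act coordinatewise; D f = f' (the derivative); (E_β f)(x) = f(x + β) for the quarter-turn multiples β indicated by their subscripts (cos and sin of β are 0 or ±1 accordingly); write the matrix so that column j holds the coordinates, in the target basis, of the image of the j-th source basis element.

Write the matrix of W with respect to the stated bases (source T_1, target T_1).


image of 1: 4
image of cos x: -cos x
image of sin x: -sin x
each image's coordinates form column j of the matrix

the matrix is [[4, 0, 0]; [0, -1, 0]; [0, 0, -1]] (rows listed top to bottom)


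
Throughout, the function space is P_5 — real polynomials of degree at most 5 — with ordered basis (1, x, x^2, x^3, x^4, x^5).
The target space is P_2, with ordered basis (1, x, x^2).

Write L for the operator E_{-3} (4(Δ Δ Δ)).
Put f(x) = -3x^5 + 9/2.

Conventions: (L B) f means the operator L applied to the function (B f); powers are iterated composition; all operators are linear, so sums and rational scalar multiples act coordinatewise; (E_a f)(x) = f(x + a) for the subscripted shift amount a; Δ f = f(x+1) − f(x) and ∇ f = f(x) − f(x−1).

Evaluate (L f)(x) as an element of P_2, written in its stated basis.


the image equals g(x) = -720x^2 + 2160x - 1800

Δ f = -15x^4 - 30x^3 - 30x^2 - 15x - 3
Δ Δ f = -60x^3 - 180x^2 - 210x - 90
Δ Δ Δ f = -180x^2 - 540x - 450
(4(Δ Δ Δ)) f = -720x^2 - 2160x - 1800
E_{-3} (4(Δ Δ Δ)) f = -720x^2 + 2160x - 1800


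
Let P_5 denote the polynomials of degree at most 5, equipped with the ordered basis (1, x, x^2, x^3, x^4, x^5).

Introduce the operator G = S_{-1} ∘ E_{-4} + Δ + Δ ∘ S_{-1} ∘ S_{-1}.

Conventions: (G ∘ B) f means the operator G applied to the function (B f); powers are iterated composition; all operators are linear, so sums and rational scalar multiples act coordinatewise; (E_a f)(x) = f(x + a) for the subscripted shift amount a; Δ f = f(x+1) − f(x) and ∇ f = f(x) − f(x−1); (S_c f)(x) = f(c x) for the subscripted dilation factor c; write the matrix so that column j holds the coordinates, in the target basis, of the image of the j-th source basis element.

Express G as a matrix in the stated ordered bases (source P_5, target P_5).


the matrix is [[1, -2, 18, -62, 258, -1022]; [0, -1, 12, -42, 264, -1270]; [0, 0, 1, -6, 108, -620]; [0, 0, 0, -1, 24, -140]; [0, 0, 0, 0, 1, -10]; [0, 0, 0, 0, 0, -1]] (rows listed top to bottom)

image of 1: 1
image of x: -x - 2
image of x^2: x^2 + 12x + 18
image of x^3: -x^3 - 6x^2 - 42x - 62
image of x^4: x^4 + 24x^3 + 108x^2 + 264x + 258
image of x^5: -x^5 - 10x^4 - 140x^3 - 620x^2 - 1270x - 1022
each image's coordinates form column j of the matrix


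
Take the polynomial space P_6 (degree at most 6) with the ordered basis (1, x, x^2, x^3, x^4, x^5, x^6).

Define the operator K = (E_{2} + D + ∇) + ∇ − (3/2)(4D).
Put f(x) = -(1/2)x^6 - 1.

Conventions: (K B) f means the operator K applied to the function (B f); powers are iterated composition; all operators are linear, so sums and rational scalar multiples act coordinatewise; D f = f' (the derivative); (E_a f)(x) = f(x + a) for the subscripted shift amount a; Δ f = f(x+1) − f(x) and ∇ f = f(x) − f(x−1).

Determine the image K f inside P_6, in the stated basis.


the image equals g(x) = -(1/2)x^6 + 3x^5 - 15x^4 - 100x^3 - 105x^2 - 102x - 32

E_{2} f = -(1/2)x^6 - 6x^5 - 30x^4 - 80x^3 - 120x^2 - 96x - 33
D f = -3x^5
∇ f = -3x^5 + (15/2)x^4 - 10x^3 + (15/2)x^2 - 3x + 1/2
(E_{2} + D + ∇) f = -(1/2)x^6 - 12x^5 - (45/2)x^4 - 90x^3 - (225/2)x^2 - 99x - 65/2
∇ f = -3x^5 + (15/2)x^4 - 10x^3 + (15/2)x^2 - 3x + 1/2
D f = -3x^5
(4D) f = -12x^5
(-(3/2)(4D)) f = 18x^5
((E_{2} + D + ∇) + ∇ − (3/2)(4D)) f = -(1/2)x^6 + 3x^5 - 15x^4 - 100x^3 - 105x^2 - 102x - 32


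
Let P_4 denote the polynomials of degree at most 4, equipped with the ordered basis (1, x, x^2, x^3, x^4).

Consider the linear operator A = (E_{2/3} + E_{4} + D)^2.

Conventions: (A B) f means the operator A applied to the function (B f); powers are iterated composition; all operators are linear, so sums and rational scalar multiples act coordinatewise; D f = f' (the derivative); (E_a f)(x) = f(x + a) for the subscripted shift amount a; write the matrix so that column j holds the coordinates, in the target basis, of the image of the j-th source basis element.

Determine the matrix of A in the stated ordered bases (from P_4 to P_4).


the matrix is [[4, 68/3, 130, 22040/27, 150176/27]; [0, 4, 136/3, 390, 88160/27]; [0, 0, 4, 68, 780]; [0, 0, 0, 4, 272/3]; [0, 0, 0, 0, 4]] (rows listed top to bottom)

image of 1: 4
image of x: 4x + 68/3
image of x^2: 4x^2 + (136/3)x + 130
image of x^3: 4x^3 + 68x^2 + 390x + 22040/27
image of x^4: 4x^4 + (272/3)x^3 + 780x^2 + (88160/27)x + 150176/27
each image's coordinates form column j of the matrix


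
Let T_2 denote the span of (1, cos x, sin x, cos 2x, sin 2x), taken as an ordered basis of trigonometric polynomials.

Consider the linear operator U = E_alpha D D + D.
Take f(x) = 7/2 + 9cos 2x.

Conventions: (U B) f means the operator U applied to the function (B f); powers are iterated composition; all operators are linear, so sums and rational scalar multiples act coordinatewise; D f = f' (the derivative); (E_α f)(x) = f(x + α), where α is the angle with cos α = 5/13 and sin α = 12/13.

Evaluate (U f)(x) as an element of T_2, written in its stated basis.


the image equals g(x) = (4284/169)cos 2x + (1278/169)sin 2x

D f = -18sin 2x
D D f = -36cos 2x
E_alpha D D f = (4284/169)cos 2x + (4320/169)sin 2x
D f = -18sin 2x
(E_alpha D D + D) f = (4284/169)cos 2x + (1278/169)sin 2x


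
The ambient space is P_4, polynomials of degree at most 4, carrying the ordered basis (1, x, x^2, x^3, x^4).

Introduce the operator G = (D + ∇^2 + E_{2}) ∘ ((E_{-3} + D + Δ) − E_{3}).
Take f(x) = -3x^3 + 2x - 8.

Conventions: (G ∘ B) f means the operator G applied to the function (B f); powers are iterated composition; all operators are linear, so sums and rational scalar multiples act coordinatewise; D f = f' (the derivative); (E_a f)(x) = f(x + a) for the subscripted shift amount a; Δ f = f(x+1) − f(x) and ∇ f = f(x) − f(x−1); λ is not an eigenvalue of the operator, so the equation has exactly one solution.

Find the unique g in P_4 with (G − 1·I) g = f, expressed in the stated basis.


the result is g(x) = 3x^3 - 36x^2 + 79x + 172

write g with unknown coordinates in the stated basis and equate coefficients in (G − 1·I) g = f
solving from the highest basis element down gives g = 3x^3 - 36x^2 + 79x + 172
check: G g = -36x^2 + 81x + 164
so G g − 1·g = -3x^3 + 2x - 8 = f ✓


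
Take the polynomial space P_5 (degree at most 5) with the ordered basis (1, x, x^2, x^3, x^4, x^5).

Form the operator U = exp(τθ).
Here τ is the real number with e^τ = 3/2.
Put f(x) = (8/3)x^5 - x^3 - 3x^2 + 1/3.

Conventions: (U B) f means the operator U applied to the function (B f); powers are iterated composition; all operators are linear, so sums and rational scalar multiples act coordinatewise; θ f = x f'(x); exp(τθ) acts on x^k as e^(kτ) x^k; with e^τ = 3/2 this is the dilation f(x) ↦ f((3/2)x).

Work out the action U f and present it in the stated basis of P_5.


exp(τθ) x^k = e^(kτ) x^k; with e^τ = 3/2 this sends x^k to (3/2)^k x^k
x^2 ↦ 9/4 x^2
x^3 ↦ 27/8 x^3
x^5 ↦ 243/32 x^5
applying this coordinatewise to f: exp(τθ) f = (81/4)x^5 - (27/8)x^3 - (27/4)x^2 + 1/3

the image equals g(x) = (81/4)x^5 - (27/8)x^3 - (27/4)x^2 + 1/3


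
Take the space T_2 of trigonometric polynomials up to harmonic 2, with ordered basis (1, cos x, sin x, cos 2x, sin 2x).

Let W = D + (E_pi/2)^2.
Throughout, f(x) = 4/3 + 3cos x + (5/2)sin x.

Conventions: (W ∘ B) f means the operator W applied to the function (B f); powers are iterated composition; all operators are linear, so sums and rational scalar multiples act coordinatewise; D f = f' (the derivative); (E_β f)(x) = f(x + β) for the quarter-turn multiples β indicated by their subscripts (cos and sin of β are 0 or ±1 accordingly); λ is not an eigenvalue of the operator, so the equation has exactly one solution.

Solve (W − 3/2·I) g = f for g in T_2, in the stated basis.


g(x) = -8/3 - (40/29)cos x - (13/29)sin x

write g with unknown coordinates in the stated basis and equate coefficients in (W − 3/2·I) g = f
solving from the highest basis element down gives g = -8/3 - (40/29)cos x - (13/29)sin x
check: W g = -8/3 + (27/29)cos x + (53/29)sin x
so W g − 3/2·g = 4/3 + 3cos x + (5/2)sin x = f ✓


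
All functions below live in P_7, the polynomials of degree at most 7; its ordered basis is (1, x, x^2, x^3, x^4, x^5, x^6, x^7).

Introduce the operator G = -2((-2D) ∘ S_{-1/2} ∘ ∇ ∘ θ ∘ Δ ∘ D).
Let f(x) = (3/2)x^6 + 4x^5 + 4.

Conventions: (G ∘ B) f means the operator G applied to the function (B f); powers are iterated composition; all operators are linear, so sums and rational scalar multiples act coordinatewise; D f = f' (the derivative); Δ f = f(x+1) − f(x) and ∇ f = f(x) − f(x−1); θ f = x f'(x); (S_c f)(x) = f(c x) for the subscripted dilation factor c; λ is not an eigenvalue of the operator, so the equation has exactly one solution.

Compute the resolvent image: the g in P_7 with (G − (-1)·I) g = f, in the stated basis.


the result is g(x) = (3/2)x^6 + 4x^5 + 1080x^2 - 900x + 64

write g with unknown coordinates in the stated basis and equate coefficients in (G − (-1)·I) g = f
solving from the highest basis element down gives g = (3/2)x^6 + 4x^5 + 1080x^2 - 900x + 64
check: G g = -1080x^2 + 900x - 60
so G g − (-1)·g = (3/2)x^6 + 4x^5 + 4 = f ✓


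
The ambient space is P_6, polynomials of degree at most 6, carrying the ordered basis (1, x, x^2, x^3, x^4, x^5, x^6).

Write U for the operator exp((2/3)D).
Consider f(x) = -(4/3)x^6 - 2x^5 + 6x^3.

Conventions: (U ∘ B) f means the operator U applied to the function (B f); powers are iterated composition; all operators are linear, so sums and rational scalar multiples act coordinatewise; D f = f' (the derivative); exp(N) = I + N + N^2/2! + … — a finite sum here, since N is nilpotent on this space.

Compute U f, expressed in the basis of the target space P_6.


order-1 term: -(16/3)x^5 - (20/3)x^4 + 12x^2
order-2 term: -(80/9)x^4 - (80/9)x^3 + 8x
order-3 term: -(640/81)x^3 - (160/27)x^2 + 16/9
order-4 term: -(320/81)x^2 - (160/81)x
order-5 term: -(256/243)x - 64/243
order-6 term: -256/2187
the series for exp((2/3)D) f terminates at order 6
exp((2/3)D) f = -(4/3)x^6 - (22/3)x^5 - (140/9)x^4 - (874/81)x^3 + (172/81)x^2 + (1208/243)x + 3056/2187

the result is g(x) = -(4/3)x^6 - (22/3)x^5 - (140/9)x^4 - (874/81)x^3 + (172/81)x^2 + (1208/243)x + 3056/2187


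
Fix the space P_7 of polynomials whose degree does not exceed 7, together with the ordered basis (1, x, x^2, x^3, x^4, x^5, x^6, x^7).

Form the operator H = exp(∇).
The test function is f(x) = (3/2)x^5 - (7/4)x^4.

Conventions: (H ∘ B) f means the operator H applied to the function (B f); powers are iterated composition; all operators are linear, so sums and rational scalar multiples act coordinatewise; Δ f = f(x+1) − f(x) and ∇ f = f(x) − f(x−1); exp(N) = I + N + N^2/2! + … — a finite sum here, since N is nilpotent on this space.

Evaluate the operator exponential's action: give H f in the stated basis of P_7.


g(x) = (3/2)x^5 + (23/4)x^4 - 7x^3 - 15x^2 + (29/2)x + 5/4

order-1 term: (15/2)x^4 - 22x^3 + (51/2)x^2 - (29/2)x + 13/4
order-2 term: 15x^3 - (111/2)x^2 + (147/2)x - 139/4
order-3 term: 15x^2 - 52x + 48
order-4 term: (15/2)x - 67/4
order-5 term: 3/2
the series for exp(∇) f terminates at order 5
exp(∇) f = (3/2)x^5 + (23/4)x^4 - 7x^3 - 15x^2 + (29/2)x + 5/4


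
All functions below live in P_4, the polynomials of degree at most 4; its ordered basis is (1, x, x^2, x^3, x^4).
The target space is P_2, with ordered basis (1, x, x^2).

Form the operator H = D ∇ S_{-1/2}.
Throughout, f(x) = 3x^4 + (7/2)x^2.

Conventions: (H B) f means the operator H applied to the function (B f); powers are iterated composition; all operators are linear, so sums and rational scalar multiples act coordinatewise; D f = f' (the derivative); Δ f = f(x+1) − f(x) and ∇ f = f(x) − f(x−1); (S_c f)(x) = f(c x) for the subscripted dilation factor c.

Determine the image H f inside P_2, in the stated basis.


S_{-1/2} f = (3/16)x^4 + (7/8)x^2
∇ S_{-1/2} f = (3/4)x^3 - (9/8)x^2 + (5/2)x - 17/16
D (∇ S_{-1/2}) f = (9/4)x^2 - (9/4)x + 5/2

g(x) = (9/4)x^2 - (9/4)x + 5/2


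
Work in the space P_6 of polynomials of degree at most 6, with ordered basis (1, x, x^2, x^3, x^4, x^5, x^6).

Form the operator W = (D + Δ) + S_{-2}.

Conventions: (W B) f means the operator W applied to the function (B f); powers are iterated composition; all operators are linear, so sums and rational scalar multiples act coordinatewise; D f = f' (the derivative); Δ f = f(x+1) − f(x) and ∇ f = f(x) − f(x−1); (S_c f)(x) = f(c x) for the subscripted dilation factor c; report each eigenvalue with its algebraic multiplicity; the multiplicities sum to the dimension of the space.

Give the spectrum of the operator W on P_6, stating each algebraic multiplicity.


λ = -32 (multiplicity 1), λ = -8 (multiplicity 1), λ = -2 (multiplicity 1), λ = 1 (multiplicity 1), λ = 4 (multiplicity 1), λ = 16 (multiplicity 1), λ = 64 (multiplicity 1)

image of 1: 1
image of x: -2x + 2
image of x^2: 4x^2 + 4x + 1
image of x^3: -8x^3 + 6x^2 + 3x + 1
image of x^4: 16x^4 + 8x^3 + 6x^2 + 4x + 1
image of x^5: -32x^5 + 10x^4 + 10x^3 + 10x^2 + 5x + 1
image of x^6: 64x^6 + 12x^5 + 15x^4 + 20x^3 + 15x^2 + 6x + 1
the matrix is upper triangular; its diagonal is (1, -2, 4, -8, 16, -32, 64)
for a triangular matrix the eigenvalues are the diagonal entries, with algebraic multiplicity their repetition count


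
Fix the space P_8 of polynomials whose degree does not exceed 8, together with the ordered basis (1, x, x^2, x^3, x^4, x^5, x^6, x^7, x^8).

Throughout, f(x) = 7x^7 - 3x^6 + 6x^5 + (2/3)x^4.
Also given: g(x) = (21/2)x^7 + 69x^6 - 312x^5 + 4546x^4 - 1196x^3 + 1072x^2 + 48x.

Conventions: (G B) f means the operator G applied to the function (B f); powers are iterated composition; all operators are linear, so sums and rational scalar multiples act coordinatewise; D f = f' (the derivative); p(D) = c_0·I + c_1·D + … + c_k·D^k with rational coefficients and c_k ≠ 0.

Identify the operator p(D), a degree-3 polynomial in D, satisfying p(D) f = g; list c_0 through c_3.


c_0 = 3/2, c_1 = 3/2, c_2 = -1, c_3 = 3

D^0 f = 7x^7 - 3x^6 + 6x^5 + (2/3)x^4
D^1 f = 49x^6 - 18x^5 + 30x^4 + (8/3)x^3
D^2 f = 294x^5 - 90x^4 + 120x^3 + 8x^2
D^3 f = 1470x^4 - 360x^3 + 360x^2 + 16x
matching coefficients of g against c_0 f + c_1 Df + … from the top degree down determines the c_i
solution: c_0 = 3/2, c_1 = 3/2, c_2 = -1, c_3 = 3


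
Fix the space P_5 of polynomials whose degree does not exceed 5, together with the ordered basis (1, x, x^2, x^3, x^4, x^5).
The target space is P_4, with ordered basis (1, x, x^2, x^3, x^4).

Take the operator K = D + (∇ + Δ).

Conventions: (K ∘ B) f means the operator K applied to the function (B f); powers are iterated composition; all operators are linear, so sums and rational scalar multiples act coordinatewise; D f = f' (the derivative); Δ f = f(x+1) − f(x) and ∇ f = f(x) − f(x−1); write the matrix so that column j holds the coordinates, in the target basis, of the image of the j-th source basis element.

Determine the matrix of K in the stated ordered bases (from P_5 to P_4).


image of 1: 0
image of x: 3
image of x^2: 6x
image of x^3: 9x^2 + 2
image of x^4: 12x^3 + 8x
image of x^5: 15x^4 + 20x^2 + 2
each image's coordinates form column j of the matrix

the matrix is [[0, 3, 0, 2, 0, 2]; [0, 0, 6, 0, 8, 0]; [0, 0, 0, 9, 0, 20]; [0, 0, 0, 0, 12, 0]; [0, 0, 0, 0, 0, 15]] (rows listed top to bottom)
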